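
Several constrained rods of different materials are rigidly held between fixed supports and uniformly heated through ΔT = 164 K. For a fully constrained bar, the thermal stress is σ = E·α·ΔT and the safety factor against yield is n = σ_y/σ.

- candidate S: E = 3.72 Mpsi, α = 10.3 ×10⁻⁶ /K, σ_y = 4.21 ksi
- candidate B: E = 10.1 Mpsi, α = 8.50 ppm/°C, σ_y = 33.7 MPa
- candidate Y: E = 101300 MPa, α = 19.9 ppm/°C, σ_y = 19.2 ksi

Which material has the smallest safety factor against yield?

candidate B

Converting E to GPa, α to ×10⁻⁶/K, σ_y to MPa, then σ and n for each:
  candidate S: E = 25.65, α = 10.3, σ_y = 29.03 → σ = 43.3 MPa, n = 0.670
  candidate B: E = 69.64, α = 8.50, σ_y = 33.70 → σ = 97.1 MPa, n = 0.347
  candidate Y: E = 101.3, α = 19.9, σ_y = 132.4 → σ = 331 MPa, n = 0.400
Candidate B has the lowest safety factor, n = 0.347.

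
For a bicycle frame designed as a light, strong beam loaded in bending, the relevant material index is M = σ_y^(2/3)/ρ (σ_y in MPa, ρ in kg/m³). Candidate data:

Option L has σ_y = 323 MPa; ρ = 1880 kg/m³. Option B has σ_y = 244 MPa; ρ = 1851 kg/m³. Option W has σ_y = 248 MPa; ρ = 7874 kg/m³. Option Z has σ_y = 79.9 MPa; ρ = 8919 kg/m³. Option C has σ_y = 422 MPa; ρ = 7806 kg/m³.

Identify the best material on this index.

Computing M directly (units already consistent):
  option L: M = 25.0×10⁻³
  option B: M = 21.1×10⁻³
  option C: M = 7.21×10⁻³
  option W: M = 5.01×10⁻³
  option Z: M = 2.08×10⁻³
Option L has the largest M.

option L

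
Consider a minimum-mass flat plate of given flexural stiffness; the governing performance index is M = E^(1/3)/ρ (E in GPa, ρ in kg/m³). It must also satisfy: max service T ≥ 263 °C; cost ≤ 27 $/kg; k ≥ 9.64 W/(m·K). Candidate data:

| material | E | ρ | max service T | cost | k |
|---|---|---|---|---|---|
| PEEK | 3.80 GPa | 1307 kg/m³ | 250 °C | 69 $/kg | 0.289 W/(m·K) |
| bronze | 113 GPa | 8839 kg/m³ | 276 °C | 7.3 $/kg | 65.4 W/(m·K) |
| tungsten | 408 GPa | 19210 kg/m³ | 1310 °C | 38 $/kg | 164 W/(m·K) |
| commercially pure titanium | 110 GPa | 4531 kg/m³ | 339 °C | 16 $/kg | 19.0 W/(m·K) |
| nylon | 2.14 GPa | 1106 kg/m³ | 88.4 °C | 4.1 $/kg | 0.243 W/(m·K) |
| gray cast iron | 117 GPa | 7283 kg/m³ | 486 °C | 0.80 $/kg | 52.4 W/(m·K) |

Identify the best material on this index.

commercially pure titanium

Screen on constraints: max service T ≥ 263 °C; cost ≤ 27 $/kg; k ≥ 9.64 W/(m·K). Survivors: bronze, commercially pure titanium, gray cast iron.
Per-candidate index values:
  commercially pure titanium: M = 1.06×10⁻³
  gray cast iron: M = 0.672×10⁻³
  bronze: M = 0.547×10⁻³
Highest index: commercially pure titanium.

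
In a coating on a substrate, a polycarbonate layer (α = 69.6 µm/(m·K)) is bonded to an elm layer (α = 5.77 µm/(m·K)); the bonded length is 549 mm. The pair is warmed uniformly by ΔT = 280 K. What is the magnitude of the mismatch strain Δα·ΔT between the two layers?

Δα = |69.6 − 5.77|×10⁻⁶/K = 63.8×10⁻⁶/K.
Mismatch strain = Δα·ΔT = 63.8×10⁻⁶ × 280.0 = 0.0179.

0.0179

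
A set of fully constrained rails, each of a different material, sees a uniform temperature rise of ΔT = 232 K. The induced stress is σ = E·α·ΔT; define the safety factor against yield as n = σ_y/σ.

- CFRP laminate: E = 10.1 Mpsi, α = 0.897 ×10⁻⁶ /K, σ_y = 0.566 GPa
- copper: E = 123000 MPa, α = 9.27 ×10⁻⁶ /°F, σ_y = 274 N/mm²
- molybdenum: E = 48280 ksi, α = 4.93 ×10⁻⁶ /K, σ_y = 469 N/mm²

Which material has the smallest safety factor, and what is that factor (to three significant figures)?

Converting E to GPa, α to ×10⁻⁶/K, σ_y to MPa, then σ and n for each:
  CFRP laminate: E = 69.64, α = 0.897, σ_y = 566.0 → σ = 14.5 MPa, n = 39.1
  copper: E = 123.0, α = 16.7, σ_y = 274.0 → σ = 476 MPa, n = 0.575
  molybdenum: E = 332.9, α = 4.93, σ_y = 469.0 → σ = 381 MPa, n = 1.23
The minimum is copper at n = 0.575.

copper, n = 0.575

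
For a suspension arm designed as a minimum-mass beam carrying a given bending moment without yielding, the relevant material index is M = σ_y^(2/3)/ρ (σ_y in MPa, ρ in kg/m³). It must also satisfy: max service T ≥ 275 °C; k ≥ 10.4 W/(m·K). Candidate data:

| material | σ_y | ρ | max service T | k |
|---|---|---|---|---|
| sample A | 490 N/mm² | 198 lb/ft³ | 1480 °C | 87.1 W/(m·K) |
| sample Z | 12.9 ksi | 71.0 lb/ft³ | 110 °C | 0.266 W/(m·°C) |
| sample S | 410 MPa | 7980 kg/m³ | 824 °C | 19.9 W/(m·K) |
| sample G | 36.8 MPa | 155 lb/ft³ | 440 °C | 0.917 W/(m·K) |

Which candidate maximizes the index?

sample A

Screen on constraints: max service T ≥ 275 °C; k ≥ 10.4 W/(m·K). Survivors: sample A, sample S.
In SI units:
  sample A: σ_y = 490.0 MPa, ρ = 3172 kg/m³
  sample S: σ_y = 410.0 MPa, ρ = 7980 kg/m³
  sample A: M = 19.6×10⁻³
  sample S: M = 6.92×10⁻³
Sample A ranks first.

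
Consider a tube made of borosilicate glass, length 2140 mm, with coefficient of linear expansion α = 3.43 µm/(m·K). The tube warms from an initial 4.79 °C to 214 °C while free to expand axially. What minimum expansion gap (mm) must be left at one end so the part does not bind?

1.54 mm

ΔT = 214 − 4.79 = 209.2 K.
ΔL = α·L₀·ΔT = 3.43×10⁻⁶ × 2140 mm × 209.2 K = 1.54 mm.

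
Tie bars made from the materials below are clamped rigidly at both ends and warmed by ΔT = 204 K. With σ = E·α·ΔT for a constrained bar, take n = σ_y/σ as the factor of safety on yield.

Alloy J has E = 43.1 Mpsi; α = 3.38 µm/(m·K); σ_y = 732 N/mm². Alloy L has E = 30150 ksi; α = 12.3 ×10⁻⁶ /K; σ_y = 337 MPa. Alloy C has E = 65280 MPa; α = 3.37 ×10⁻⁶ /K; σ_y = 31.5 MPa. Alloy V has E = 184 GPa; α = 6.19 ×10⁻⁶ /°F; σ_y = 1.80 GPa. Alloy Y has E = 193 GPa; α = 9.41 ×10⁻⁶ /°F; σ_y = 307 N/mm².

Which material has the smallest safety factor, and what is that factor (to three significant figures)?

alloy Y, n = 0.460

Converting E to GPa, α to ×10⁻⁶/K, σ_y to MPa, then σ and n for each:
  alloy J: E = 297.2, α = 3.38, σ_y = 732.0 → σ = 205 MPa, n = 3.57
  alloy L: E = 207.9, α = 12.3, σ_y = 337.0 → σ = 522 MPa, n = 0.646
  alloy C: E = 65.28, α = 3.37, σ_y = 31.50 → σ = 44.9 MPa, n = 0.702
  alloy V: E = 184.0, α = 11.1, σ_y = 1800 → σ = 418 MPa, n = 4.30
  alloy Y: E = 193.0, α = 16.9, σ_y = 307.0 → σ = 667 MPa, n = 0.460
Smallest n: alloy Y with n = 0.460.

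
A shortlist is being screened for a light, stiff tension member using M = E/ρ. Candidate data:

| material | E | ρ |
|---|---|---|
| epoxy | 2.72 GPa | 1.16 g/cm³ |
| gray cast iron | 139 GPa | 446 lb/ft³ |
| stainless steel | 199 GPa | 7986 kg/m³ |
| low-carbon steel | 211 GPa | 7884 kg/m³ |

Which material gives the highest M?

low-carbon steel

After converting to SI:
  epoxy: E = 2.720 GPa, ρ = 1160 kg/m³
  gray cast iron: E = 139.0 GPa, ρ = 7144 kg/m³
  stainless steel: E = 199.0 GPa, ρ = 7986 kg/m³
  low-carbon steel: E = 211.0 GPa, ρ = 7884 kg/m³
  low-carbon steel: M = 26.8 MN·m/kg
  stainless steel: M = 24.9 MN·m/kg
  gray cast iron: M = 19.5 MN·m/kg
  epoxy: M = 2.34 MN·m/kg
The maximum is for low-carbon steel.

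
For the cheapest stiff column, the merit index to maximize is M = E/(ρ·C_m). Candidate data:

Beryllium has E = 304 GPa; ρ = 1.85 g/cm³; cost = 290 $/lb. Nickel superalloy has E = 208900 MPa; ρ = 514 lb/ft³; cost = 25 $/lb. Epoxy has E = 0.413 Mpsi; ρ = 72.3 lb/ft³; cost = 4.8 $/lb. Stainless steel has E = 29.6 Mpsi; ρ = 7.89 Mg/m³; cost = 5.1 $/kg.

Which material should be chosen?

stainless steel

Putting every candidate on a common basis:
  beryllium: E = 304.0 GPa, ρ = 1850 kg/m³, cost = 639.3 $/kg
  nickel superalloy: E = 208.9 GPa, ρ = 8233 kg/m³, cost = 55.11 $/kg
  epoxy: E = 2.848 GPa, ρ = 1158 kg/m³, cost = 10.58 $/kg
  stainless steel: E = 204.1 GPa, ρ = 7890 kg/m³, cost = 5.100 $/kg
  stainless steel: M = 5.07 MN·m per $
  nickel superalloy: M = 0.460 MN·m per $
  beryllium: M = 0.257 MN·m per $
  epoxy: M = 0.232 MN·m per $
Highest index: stainless steel.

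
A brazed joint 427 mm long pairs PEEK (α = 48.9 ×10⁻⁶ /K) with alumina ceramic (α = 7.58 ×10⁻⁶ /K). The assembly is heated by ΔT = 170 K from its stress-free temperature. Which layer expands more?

PEEK

α(PEEK) = 48.9×10⁻⁶/K vs α(alumina ceramic) = 7.58×10⁻⁶/K.
Higher α expands more for the same ΔT: PEEK.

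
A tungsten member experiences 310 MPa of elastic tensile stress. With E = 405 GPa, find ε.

ε = σ/E = 310 / 405000 = 7.65×10⁻⁴.

7.65×10⁻⁴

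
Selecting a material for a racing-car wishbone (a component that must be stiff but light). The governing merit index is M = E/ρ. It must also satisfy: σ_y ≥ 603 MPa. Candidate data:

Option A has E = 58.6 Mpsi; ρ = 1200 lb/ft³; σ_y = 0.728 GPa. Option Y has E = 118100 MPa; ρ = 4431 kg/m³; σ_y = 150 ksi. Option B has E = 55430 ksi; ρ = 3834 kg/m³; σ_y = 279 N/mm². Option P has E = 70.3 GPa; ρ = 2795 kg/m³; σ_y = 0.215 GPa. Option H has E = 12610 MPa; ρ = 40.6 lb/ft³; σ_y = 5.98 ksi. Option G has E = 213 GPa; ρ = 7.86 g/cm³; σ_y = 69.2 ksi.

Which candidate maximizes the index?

Screen on constraints: σ_y ≥ 603 MPa. Survivors: option A, option Y.
Convert each candidate to consistent units, then evaluate M:
  option A: E = 404.0 GPa, ρ = 19220 kg/m³
  option Y: E = 118.1 GPa, ρ = 4431 kg/m³
  option Y: M = 26.7 MN·m/kg
  option A: M = 21.0 MN·m/kg
Option Y has the largest M.

option Y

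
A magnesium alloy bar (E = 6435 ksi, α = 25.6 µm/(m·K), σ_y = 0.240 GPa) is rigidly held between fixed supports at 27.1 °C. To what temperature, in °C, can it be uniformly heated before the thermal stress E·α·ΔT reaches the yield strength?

238 °C

E = 6435 ksi = 44.37 GPa.
σ_y = 0.240 GPa = 240.0 MPa.
E·α·ΔT = 240.0 MPa ⇒ ΔT = 240.0 / (44.37×10³ × 25.6×10⁻⁶) = 211.3 K.
T = 27.1 + 211.3 = 238.4 °C.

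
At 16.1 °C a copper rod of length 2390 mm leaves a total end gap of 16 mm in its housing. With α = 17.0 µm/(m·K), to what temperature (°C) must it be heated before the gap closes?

410 °C

α·L₀·ΔT = 16.0 mm ⇒ ΔT = 16.0 / (17.0×10⁻⁶ × 2390.0) = 393.8 K.
T = 16.1 + 393.8 = 409.9 °C.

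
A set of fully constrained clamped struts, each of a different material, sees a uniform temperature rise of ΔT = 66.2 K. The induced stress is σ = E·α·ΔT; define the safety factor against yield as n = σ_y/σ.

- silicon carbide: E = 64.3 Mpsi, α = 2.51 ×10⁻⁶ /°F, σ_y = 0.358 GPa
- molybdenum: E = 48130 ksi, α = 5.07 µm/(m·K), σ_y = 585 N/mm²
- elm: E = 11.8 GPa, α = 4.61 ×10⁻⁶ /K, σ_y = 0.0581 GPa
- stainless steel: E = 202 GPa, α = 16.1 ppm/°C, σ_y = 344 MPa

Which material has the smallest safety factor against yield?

With everything in SI (GPa, ×10⁻⁶/K, MPa):
  silicon carbide: E = 443.3, α = 4.52, σ_y = 358.0 → σ = 133 MPa, n = 2.70
  molybdenum: E = 331.8, α = 5.07, σ_y = 585.0 → σ = 111 MPa, n = 5.25
  elm: E = 11.80, α = 4.61, σ_y = 58.10 → σ = 3.60 MPa, n = 16.1
  stainless steel: E = 202.0, α = 16.1, σ_y = 344.0 → σ = 215 MPa, n = 1.60
The minimum is stainless steel at n = 1.60.

stainless steel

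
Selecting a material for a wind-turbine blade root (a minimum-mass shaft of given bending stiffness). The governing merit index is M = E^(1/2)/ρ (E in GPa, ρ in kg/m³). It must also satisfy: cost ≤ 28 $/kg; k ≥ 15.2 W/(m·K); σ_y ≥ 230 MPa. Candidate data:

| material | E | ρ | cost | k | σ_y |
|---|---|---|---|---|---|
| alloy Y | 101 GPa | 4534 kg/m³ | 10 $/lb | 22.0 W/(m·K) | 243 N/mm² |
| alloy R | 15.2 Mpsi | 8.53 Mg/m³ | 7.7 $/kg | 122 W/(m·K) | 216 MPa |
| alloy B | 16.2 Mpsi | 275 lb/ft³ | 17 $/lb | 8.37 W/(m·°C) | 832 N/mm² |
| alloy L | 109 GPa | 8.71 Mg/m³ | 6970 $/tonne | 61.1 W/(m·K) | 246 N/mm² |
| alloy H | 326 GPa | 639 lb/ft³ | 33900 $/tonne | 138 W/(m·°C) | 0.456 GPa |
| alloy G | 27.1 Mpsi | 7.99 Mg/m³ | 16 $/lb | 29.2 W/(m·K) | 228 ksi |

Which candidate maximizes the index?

alloy Y

Screen on constraints: cost ≤ 28 $/kg; k ≥ 15.2 W/(m·K); σ_y ≥ 230 MPa. Survivors: alloy Y, alloy L.
In SI units:
  alloy Y: E = 101.0 GPa, ρ = 4534 kg/m³
  alloy L: E = 109.0 GPa, ρ = 8710 kg/m³
  alloy Y: M = 2.22×10⁻³
  alloy L: M = 1.20×10⁻³
Highest index: alloy Y.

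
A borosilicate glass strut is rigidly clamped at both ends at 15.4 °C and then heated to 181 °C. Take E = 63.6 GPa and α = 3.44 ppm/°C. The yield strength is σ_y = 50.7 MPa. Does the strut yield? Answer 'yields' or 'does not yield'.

ΔT = 165.6 K. Constrained thermal stress σ = E·α·ΔT = 63.60×10³ MPa × 3.44×10⁻⁶ × 165.6 = 36.2 MPa (compressive).
Compare to σ_y = 50.7 MPa: σ < σ_y, so it does not yield.

does not yield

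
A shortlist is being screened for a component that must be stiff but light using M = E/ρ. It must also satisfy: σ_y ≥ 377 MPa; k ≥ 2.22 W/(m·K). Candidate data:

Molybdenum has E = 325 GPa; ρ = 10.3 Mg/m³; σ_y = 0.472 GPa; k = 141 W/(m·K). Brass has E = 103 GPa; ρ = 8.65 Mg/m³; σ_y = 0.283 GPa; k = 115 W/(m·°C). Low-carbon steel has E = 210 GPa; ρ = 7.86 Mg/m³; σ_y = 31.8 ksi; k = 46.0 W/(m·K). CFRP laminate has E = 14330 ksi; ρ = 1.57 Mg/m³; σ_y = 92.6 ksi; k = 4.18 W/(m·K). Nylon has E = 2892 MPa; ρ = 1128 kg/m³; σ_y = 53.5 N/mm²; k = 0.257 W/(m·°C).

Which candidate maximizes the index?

CFRP laminate

Screen on constraints: σ_y ≥ 377 MPa; k ≥ 2.22 W/(m·K). Survivors: molybdenum, CFRP laminate.
Normalizing units and computing the index:
  molybdenum: E = 325.0 GPa, ρ = 10300 kg/m³
  CFRP laminate: E = 98.80 GPa, ρ = 1570 kg/m³
  CFRP laminate: M = 62.9 MN·m/kg
  molybdenum: M = 31.6 MN·m/kg
The maximum is for CFRP laminate.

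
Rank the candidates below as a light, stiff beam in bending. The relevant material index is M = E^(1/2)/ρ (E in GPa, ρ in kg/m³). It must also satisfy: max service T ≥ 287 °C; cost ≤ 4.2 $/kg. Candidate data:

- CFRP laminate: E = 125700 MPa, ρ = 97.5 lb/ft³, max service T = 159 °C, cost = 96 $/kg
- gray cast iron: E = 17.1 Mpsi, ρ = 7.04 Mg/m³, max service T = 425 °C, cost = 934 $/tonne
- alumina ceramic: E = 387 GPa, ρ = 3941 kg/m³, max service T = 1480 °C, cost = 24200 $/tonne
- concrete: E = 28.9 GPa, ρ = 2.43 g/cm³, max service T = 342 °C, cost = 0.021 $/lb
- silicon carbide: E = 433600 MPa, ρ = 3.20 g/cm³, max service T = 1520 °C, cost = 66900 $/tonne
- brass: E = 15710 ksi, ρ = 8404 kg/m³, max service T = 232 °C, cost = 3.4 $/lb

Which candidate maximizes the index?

Screen on constraints: max service T ≥ 287 °C; cost ≤ 4.2 $/kg. Survivors: gray cast iron, concrete.
Normalizing units and computing the index:
  gray cast iron: E = 117.9 GPa, ρ = 7040 kg/m³
  concrete: E = 28.90 GPa, ρ = 2430 kg/m³
  concrete: M = 2.21×10⁻³
  gray cast iron: M = 1.54×10⁻³
Concrete has the largest M.

concrete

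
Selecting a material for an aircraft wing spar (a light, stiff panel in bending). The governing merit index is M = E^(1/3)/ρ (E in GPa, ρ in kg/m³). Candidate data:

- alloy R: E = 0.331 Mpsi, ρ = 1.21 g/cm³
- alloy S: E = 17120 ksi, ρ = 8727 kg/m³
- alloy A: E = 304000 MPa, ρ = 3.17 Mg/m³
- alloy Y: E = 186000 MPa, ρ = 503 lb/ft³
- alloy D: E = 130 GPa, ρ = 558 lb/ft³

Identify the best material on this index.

Convert each candidate to consistent units, then evaluate M:
  alloy R: E = 2.282 GPa, ρ = 1210 kg/m³
  alloy S: E = 118.0 GPa, ρ = 8727 kg/m³
  alloy A: E = 304.0 GPa, ρ = 3170 kg/m³
  alloy Y: E = 186.0 GPa, ρ = 8057 kg/m³
  alloy D: E = 130.0 GPa, ρ = 8938 kg/m³
  alloy A: M = 2.12×10⁻³
  alloy R: M = 1.09×10⁻³
  alloy Y: M = 0.708×10⁻³
  alloy D: M = 0.567×10⁻³
  alloy S: M = 0.562×10⁻³
Highest index: alloy A.

alloy A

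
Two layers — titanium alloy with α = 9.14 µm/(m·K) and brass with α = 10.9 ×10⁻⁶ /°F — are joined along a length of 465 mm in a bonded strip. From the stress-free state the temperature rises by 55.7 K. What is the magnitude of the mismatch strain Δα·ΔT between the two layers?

brass: α = 10.9×10⁻⁶/°F × 9/5 = 19.6×10⁻⁶/K.
Δα = |9.14 − 19.6|×10⁻⁶/K = 10.5×10⁻⁶/K.
Mismatch strain = Δα·ΔT = 10.5×10⁻⁶ × 55.7 = 5.84×10⁻⁴.

5.84×10⁻⁴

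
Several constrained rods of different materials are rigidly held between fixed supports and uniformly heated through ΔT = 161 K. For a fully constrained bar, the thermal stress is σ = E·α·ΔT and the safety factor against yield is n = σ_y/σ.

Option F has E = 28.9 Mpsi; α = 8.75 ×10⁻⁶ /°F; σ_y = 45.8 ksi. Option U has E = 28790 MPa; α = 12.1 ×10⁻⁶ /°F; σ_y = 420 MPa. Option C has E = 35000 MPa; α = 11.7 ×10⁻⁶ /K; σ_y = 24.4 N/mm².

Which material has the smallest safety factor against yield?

option C

Per material, after unit conversion:
  option F: E = 199.3, α = 15.8, σ_y = 315.8 → σ = 505 MPa, n = 0.625
  option U: E = 28.79, α = 21.8, σ_y = 420.0 → σ = 101 MPa, n = 4.16
  option C: E = 35.00, α = 11.7, σ_y = 24.40 → σ = 65.9 MPa, n = 0.370
The minimum is option C at n = 0.370.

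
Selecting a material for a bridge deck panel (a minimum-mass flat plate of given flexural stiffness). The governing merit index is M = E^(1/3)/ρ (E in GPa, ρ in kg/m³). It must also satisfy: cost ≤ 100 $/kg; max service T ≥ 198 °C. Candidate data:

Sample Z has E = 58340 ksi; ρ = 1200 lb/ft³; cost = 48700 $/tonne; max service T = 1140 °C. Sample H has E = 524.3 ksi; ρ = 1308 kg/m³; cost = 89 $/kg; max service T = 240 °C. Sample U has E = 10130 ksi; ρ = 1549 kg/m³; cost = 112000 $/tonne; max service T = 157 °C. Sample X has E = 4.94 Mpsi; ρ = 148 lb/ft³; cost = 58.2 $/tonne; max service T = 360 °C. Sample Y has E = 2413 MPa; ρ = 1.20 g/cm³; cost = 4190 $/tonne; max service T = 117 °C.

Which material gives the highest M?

sample X

Screen on constraints: cost ≤ 100 $/kg; max service T ≥ 198 °C. Survivors: sample Z, sample H, sample X.
In SI units:
  sample Z: E = 402.2 GPa, ρ = 19220 kg/m³
  sample H: E = 3.615 GPa, ρ = 1308 kg/m³
  sample X: E = 34.06 GPa, ρ = 2371 kg/m³
  sample X: M = 1.37×10⁻³
  sample H: M = 1.17×10⁻³
  sample Z: M = 0.384×10⁻³
Sample X ranks first.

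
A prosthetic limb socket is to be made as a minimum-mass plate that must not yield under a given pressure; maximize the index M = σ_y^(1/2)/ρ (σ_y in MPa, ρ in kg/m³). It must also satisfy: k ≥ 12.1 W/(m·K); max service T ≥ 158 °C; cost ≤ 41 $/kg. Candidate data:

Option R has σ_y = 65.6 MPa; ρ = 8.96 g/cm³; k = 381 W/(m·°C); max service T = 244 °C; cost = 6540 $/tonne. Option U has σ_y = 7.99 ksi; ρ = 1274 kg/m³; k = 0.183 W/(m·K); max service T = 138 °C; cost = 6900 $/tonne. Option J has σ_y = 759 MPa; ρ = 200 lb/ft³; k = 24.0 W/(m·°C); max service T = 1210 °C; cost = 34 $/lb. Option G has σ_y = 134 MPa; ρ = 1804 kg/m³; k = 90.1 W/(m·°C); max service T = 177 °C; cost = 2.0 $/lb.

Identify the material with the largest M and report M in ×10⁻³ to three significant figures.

Screen on constraints: k ≥ 12.1 W/(m·K); max service T ≥ 158 °C; cost ≤ 41 $/kg. Survivors: option R, option G.
Putting every candidate on a common basis:
  option R: σ_y = 65.60 MPa, ρ = 8960 kg/m³
  option G: σ_y = 134.0 MPa, ρ = 1804 kg/m³
  option G: M = 6.42×10⁻³
  option R: M = 0.904×10⁻³
Option G ranks first.

option G, M = 6.42×10⁻³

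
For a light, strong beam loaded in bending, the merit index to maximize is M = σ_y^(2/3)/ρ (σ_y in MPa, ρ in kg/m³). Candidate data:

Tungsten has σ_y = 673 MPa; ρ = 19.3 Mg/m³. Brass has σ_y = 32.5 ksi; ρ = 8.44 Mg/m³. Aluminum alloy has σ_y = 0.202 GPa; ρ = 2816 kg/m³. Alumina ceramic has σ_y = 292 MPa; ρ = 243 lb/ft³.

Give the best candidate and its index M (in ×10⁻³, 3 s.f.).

Convert each candidate to consistent units, then evaluate M:
  tungsten: σ_y = 673.0 MPa, ρ = 19300 kg/m³
  brass: σ_y = 224.1 MPa, ρ = 8440 kg/m³
  aluminum alloy: σ_y = 202.0 MPa, ρ = 2816 kg/m³
  alumina ceramic: σ_y = 292.0 MPa, ρ = 3892 kg/m³
  aluminum alloy: M = 12.2×10⁻³
  alumina ceramic: M = 11.3×10⁻³
  brass: M = 4.37×10⁻³
  tungsten: M = 3.98×10⁻³
Aluminum alloy ranks first.

aluminum alloy, M = 12.2×10⁻³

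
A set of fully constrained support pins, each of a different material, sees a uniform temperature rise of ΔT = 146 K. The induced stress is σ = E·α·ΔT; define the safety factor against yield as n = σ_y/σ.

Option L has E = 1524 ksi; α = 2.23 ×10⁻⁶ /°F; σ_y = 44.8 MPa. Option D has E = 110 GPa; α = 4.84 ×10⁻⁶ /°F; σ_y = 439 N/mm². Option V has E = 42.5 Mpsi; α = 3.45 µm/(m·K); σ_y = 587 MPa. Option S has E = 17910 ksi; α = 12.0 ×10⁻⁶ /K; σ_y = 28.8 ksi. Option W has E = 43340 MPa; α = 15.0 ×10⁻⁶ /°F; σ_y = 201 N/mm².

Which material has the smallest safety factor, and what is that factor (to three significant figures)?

Per material, after unit conversion:
  option L: E = 10.51, α = 4.01, σ_y = 44.80 → σ = 6.16 MPa, n = 7.28
  option D: E = 110.0, α = 8.71, σ_y = 439.0 → σ = 140 MPa, n = 3.14
  option V: E = 293.0, α = 3.45, σ_y = 587.0 → σ = 148 MPa, n = 3.98
  option S: E = 123.5, α = 12.0, σ_y = 198.6 → σ = 216 MPa, n = 0.918
  option W: E = 43.34, α = 27.0, σ_y = 201.0 → σ = 171 MPa, n = 1.18
Smallest n: option S with n = 0.918.

option S, n = 0.918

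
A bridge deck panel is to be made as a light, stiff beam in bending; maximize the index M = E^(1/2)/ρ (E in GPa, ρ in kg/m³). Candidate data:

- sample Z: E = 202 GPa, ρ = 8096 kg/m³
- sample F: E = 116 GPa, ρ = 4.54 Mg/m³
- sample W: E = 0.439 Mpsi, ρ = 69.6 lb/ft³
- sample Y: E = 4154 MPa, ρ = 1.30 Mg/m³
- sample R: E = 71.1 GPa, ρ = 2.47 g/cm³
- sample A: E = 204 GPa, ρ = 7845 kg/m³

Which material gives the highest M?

sample R

Putting every candidate on a common basis:
  sample Z: E = 202.0 GPa, ρ = 8096 kg/m³
  sample F: E = 116.0 GPa, ρ = 4540 kg/m³
  sample W: E = 3.027 GPa, ρ = 1115 kg/m³
  sample Y: E = 4.154 GPa, ρ = 1300 kg/m³
  sample R: E = 71.10 GPa, ρ = 2470 kg/m³
  sample A: E = 204.0 GPa, ρ = 7845 kg/m³
  sample R: M = 3.41×10⁻³
  sample F: M = 2.37×10⁻³
  sample A: M = 1.82×10⁻³
  sample Z: M = 1.76×10⁻³
  sample Y: M = 1.57×10⁻³
  sample W: M = 1.56×10⁻³
Sample R has the largest M.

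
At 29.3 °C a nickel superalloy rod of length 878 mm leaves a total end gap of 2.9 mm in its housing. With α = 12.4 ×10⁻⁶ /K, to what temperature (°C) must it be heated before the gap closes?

α·L₀·ΔT = 2.9 mm ⇒ ΔT = 2.9 / (12.4×10⁻⁶ × 878.0) = 266.4 K.
T = 29.3 + 266.4 = 295.7 °C.

296 °C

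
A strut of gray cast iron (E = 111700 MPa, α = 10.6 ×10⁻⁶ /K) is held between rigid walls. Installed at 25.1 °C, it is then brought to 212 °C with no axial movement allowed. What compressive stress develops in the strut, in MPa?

221 MPa

E = 111700 MPa = 111.7 GPa.
ΔT = 186.9 K. Constrained thermal stress σ = E·α·ΔT = 111.7×10³ MPa × 10.6×10⁻⁶ × 186.9 = 221 MPa (compressive).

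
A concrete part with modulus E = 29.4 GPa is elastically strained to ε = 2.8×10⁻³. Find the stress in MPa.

σ = E·ε = 29400 MPa × 2.8×10⁻³ = 82.3 MPa.

82.3 MPa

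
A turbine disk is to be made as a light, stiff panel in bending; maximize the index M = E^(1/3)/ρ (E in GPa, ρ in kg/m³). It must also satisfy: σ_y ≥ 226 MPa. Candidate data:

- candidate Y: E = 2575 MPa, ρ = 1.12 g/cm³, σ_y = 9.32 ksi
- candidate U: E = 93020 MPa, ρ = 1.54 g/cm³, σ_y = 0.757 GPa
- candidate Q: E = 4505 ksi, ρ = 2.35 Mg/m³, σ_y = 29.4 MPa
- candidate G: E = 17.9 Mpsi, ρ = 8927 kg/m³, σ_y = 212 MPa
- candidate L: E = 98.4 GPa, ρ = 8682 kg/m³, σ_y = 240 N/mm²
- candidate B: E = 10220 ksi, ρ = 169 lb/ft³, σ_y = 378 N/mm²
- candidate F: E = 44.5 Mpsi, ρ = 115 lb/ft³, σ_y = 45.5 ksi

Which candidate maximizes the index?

Screen on constraints: σ_y ≥ 226 MPa. Survivors: candidate U, candidate L, candidate B, candidate F.
In SI units:
  candidate U: E = 93.02 GPa, ρ = 1540 kg/m³
  candidate L: E = 98.40 GPa, ρ = 8682 kg/m³
  candidate B: E = 70.46 GPa, ρ = 2707 kg/m³
  candidate F: E = 306.8 GPa, ρ = 1842 kg/m³
  candidate F: M = 3.66×10⁻³
  candidate U: M = 2.94×10⁻³
  candidate B: M = 1.53×10⁻³
  candidate L: M = 0.532×10⁻³
Candidate F has the largest M.

candidate F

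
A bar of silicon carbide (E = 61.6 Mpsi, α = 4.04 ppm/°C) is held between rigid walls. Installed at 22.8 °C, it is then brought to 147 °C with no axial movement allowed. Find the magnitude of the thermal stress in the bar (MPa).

E = 61.6 Mpsi = 424.7 GPa.
ΔT = 124.2 K. Constrained thermal stress σ = E·α·ΔT = 424.7×10³ MPa × 4.04×10⁻⁶ × 124.2 = 213 MPa (compressive).

213 MPa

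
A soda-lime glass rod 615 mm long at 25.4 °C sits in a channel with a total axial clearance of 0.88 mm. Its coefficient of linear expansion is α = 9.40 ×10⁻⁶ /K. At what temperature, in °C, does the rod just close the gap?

α·L₀·ΔT = 0.88 mm ⇒ ΔT = 0.88 / (9.40×10⁻⁶ × 615.0) = 152.2 K.
T = 25.4 + 152.2 = 177.6 °C.

178 °C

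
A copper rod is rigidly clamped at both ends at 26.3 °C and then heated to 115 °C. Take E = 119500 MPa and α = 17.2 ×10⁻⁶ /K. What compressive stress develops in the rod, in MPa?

182 MPa

E = 119500 MPa = 119.5 GPa.
ΔT = 88.70 K. Constrained thermal stress σ = E·α·ΔT = 119.5×10³ MPa × 17.2×10⁻⁶ × 88.70 = 182 MPa (compressive).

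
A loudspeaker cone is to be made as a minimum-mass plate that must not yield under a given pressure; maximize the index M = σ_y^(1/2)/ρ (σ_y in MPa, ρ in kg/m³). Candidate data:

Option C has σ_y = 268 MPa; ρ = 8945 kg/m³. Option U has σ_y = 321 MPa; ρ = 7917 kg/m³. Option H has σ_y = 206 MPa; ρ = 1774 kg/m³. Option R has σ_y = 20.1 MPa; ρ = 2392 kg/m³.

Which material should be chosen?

Computing M directly (units already consistent):
  option H: M = 8.09×10⁻³
  option U: M = 2.26×10⁻³
  option R: M = 1.87×10⁻³
  option C: M = 1.83×10⁻³
Option H has the largest M.

option H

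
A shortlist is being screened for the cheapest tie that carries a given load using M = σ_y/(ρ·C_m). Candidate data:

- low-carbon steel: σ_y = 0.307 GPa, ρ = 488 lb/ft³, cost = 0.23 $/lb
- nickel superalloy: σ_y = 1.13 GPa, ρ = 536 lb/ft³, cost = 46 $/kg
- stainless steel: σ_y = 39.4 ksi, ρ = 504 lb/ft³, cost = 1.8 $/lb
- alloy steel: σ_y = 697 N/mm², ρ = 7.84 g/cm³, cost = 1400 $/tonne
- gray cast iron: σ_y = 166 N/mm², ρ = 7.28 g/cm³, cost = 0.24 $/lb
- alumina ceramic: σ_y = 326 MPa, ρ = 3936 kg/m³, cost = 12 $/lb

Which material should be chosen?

Putting every candidate on a common basis:
  low-carbon steel: σ_y = 307.0 MPa, ρ = 7817 kg/m³, cost = 0.5071 $/kg
  nickel superalloy: σ_y = 1130 MPa, ρ = 8586 kg/m³, cost = 46.00 $/kg
  stainless steel: σ_y = 271.7 MPa, ρ = 8073 kg/m³, cost = 3.968 $/kg
  alloy steel: σ_y = 697.0 MPa, ρ = 7840 kg/m³, cost = 1.400 $/kg
  gray cast iron: σ_y = 166.0 MPa, ρ = 7280 kg/m³, cost = 0.5291 $/kg
  alumina ceramic: σ_y = 326.0 MPa, ρ = 3936 kg/m³, cost = 26.46 $/kg
  low-carbon steel: M = 77.5 kN·m per $
  alloy steel: M = 63.5 kN·m per $
  gray cast iron: M = 43.1 kN·m per $
  stainless steel: M = 8.48 kN·m per $
  alumina ceramic: M = 3.13 kN·m per $
  nickel superalloy: M = 2.86 kN·m per $
The maximum is for low-carbon steel.

low-carbon steel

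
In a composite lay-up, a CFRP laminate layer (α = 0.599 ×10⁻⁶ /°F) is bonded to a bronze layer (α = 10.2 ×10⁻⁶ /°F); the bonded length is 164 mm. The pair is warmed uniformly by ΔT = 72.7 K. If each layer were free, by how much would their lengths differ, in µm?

CFRP laminate: α = 0.599×10⁻⁶/°F × 9/5 = 1.08×10⁻⁶/K.
bronze: α = 10.2×10⁻⁶/°F × 9/5 = 18.4×10⁻⁶/K.
Δα = |1.08 − 18.4|×10⁻⁶/K = 17.3×10⁻⁶/K.
ΔL_mismatch = Δα·L·ΔT = 17.3×10⁻⁶ × 164.0 mm × 72.7 K = 206 µm.

206 µm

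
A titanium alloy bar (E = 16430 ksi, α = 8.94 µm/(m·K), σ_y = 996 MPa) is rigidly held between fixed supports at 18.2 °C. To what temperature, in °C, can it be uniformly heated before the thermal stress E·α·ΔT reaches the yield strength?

1000 °C

E = 16430 ksi = 113.3 GPa.
E·α·ΔT = 996.0 MPa ⇒ ΔT = 996.0 / (113.3×10³ × 8.94×10⁻⁶) = 983.5 K.
T = 18.2 + 983.5 = 1002 °C.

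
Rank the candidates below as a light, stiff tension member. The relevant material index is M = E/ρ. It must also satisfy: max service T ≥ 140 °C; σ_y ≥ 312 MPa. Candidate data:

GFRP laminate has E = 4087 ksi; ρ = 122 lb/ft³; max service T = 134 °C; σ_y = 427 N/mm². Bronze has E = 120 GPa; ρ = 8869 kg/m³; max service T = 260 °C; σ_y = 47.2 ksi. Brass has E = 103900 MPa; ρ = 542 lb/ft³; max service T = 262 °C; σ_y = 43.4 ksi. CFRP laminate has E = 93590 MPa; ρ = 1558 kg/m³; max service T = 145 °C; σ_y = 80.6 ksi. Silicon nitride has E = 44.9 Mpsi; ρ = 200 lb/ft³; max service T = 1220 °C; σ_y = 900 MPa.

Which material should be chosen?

Screen on constraints: max service T ≥ 140 °C; σ_y ≥ 312 MPa. Survivors: bronze, CFRP laminate, silicon nitride.
Normalizing units and computing the index:
  bronze: E = 120.0 GPa, ρ = 8869 kg/m³
  CFRP laminate: E = 93.59 GPa, ρ = 1558 kg/m³
  silicon nitride: E = 309.6 GPa, ρ = 3204 kg/m³
  silicon nitride: M = 96.6 MN·m/kg
  CFRP laminate: M = 60.1 MN·m/kg
  bronze: M = 13.5 MN·m/kg
Silicon nitride ranks first.

silicon nitride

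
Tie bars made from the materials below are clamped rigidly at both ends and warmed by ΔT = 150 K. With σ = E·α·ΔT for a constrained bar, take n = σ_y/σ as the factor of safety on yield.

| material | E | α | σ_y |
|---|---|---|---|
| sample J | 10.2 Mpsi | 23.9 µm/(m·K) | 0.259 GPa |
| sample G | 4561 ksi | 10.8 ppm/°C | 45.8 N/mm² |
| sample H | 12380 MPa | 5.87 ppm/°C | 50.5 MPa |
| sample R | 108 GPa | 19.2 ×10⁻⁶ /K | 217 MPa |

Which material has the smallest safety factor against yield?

In consistent units (E in GPa, α in ×10⁻⁶/K, σ_y in MPa):
  sample J: E = 70.33, α = 23.9, σ_y = 259.0 → σ = 252 MPa, n = 1.03
  sample G: E = 31.45, α = 10.8, σ_y = 45.80 → σ = 50.9 MPa, n = 0.899
  sample H: E = 12.38, α = 5.87, σ_y = 50.50 → σ = 10.9 MPa, n = 4.63
  sample R: E = 108.0, α = 19.2, σ_y = 217.0 → σ = 311 MPa, n = 0.698
Smallest n: sample R with n = 0.698.

sample R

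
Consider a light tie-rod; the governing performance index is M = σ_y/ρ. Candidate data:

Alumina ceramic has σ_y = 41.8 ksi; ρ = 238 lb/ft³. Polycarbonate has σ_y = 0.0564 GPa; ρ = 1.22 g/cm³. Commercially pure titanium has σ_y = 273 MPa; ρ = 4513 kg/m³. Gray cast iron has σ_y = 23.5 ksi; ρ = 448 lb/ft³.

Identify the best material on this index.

After converting to SI:
  alumina ceramic: σ_y = 288.2 MPa, ρ = 3812 kg/m³
  polycarbonate: σ_y = 56.40 MPa, ρ = 1220 kg/m³
  commercially pure titanium: σ_y = 273.0 MPa, ρ = 4513 kg/m³
  gray cast iron: σ_y = 162.0 MPa, ρ = 7176 kg/m³
  alumina ceramic: M = 75.6 kN·m/kg
  commercially pure titanium: M = 60.5 kN·m/kg
  polycarbonate: M = 46.2 kN·m/kg
  gray cast iron: M = 22.6 kN·m/kg
The maximum is for alumina ceramic.

alumina ceramic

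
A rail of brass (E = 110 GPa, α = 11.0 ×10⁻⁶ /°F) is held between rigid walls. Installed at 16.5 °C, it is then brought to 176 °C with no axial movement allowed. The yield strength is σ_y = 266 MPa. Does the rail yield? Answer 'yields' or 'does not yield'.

yields

α = 11.0×10⁻⁶/°F × 9/5 = 19.8×10⁻⁶/K.
ΔT = 159.5 K. Constrained thermal stress σ = E·α·ΔT = 110.0×10³ MPa × 19.8×10⁻⁶ × 159.5 = 347 MPa (compressive).
Compare to σ_y = 266 MPa: σ ≥ σ_y, so it yields.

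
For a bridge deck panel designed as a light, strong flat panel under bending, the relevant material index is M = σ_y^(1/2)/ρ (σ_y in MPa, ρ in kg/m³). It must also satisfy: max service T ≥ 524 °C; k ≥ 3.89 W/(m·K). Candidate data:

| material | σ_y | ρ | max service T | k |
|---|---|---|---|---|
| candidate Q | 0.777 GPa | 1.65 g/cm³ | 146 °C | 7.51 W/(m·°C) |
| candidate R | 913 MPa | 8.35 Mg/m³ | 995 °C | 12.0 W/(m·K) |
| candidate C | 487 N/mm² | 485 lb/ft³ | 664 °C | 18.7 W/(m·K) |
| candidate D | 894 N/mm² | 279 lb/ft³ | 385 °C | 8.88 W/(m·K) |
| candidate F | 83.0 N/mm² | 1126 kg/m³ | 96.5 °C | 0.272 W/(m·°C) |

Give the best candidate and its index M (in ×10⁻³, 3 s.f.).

Screen on constraints: max service T ≥ 524 °C; k ≥ 3.89 W/(m·K). Survivors: candidate R, candidate C.
Convert each candidate to consistent units, then evaluate M:
  candidate R: σ_y = 913.0 MPa, ρ = 8350 kg/m³
  candidate C: σ_y = 487.0 MPa, ρ = 7769 kg/m³
  candidate R: M = 3.62×10⁻³
  candidate C: M = 2.84×10⁻³
Candidate R ranks first.

candidate R, M = 3.62×10⁻³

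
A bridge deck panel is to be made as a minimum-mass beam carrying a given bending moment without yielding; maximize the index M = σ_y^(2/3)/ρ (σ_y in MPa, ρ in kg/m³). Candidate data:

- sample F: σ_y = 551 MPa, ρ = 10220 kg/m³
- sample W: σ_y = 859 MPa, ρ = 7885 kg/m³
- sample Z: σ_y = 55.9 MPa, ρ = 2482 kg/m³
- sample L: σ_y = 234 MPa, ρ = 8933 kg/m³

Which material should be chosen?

sample W

Evaluate M for each candidate:
  sample W: M = 11.5×10⁻³
  sample F: M = 6.58×10⁻³
  sample Z: M = 5.89×10⁻³
  sample L: M = 4.25×10⁻³
Sample W ranks first.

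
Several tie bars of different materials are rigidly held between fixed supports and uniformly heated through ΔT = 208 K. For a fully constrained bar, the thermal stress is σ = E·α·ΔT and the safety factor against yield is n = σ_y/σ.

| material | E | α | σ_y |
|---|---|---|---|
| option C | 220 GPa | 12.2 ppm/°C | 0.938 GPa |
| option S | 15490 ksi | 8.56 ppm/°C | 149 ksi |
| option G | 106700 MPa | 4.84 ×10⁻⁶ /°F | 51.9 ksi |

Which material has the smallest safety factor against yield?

Converting E to GPa, α to ×10⁻⁶/K, σ_y to MPa, then σ and n for each:
  option C: E = 220.0, α = 12.2, σ_y = 938.0 → σ = 558 MPa, n = 1.68
  option S: E = 106.8, α = 8.56, σ_y = 1027 → σ = 190 MPa, n = 5.40
  option G: E = 106.7, α = 8.71, σ_y = 357.8 → σ = 193 MPa, n = 1.85
The minimum is option C at n = 1.68.

option C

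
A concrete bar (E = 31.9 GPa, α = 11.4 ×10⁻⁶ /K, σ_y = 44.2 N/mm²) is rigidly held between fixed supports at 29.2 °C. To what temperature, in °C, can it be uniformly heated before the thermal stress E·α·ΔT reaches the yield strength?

151 °C

σ_y = 44.2 N/mm² = 44.20 MPa.
E·α·ΔT = 44.20 MPa ⇒ ΔT = 44.20 / (31.90×10³ × 11.4×10⁻⁶) = 121.5 K.
T = 29.2 + 121.5 = 150.7 °C.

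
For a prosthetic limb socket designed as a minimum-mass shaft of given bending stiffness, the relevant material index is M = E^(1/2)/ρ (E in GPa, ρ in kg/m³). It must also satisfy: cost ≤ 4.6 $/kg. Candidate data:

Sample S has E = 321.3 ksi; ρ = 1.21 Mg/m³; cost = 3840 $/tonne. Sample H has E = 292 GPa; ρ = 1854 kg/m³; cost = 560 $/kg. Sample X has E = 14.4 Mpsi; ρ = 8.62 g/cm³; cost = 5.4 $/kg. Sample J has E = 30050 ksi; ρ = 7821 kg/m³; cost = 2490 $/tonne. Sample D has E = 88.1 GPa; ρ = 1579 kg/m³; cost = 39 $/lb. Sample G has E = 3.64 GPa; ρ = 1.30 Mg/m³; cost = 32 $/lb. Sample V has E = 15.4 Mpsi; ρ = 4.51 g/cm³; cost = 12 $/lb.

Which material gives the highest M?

sample J

Screen on constraints: cost ≤ 4.6 $/kg. Survivors: sample S, sample J.
After converting to SI:
  sample S: E = 2.215 GPa, ρ = 1210 kg/m³
  sample J: E = 207.2 GPa, ρ = 7821 kg/m³
  sample J: M = 1.84×10⁻³
  sample S: M = 1.23×10⁻³
Sample J has the largest M.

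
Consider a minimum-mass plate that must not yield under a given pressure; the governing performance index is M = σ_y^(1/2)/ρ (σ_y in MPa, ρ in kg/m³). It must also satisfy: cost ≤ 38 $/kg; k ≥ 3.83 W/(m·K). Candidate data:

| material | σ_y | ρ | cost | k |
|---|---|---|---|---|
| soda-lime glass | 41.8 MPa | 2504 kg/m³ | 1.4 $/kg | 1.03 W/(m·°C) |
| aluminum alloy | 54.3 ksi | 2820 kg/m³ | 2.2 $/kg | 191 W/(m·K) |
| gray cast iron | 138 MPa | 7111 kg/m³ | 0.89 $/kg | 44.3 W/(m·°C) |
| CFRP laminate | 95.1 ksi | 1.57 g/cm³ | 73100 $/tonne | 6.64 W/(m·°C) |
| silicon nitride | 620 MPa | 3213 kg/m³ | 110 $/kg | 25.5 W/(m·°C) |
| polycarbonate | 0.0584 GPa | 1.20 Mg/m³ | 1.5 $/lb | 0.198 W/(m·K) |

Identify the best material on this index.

Screen on constraints: cost ≤ 38 $/kg; k ≥ 3.83 W/(m·K). Survivors: aluminum alloy, gray cast iron.
Convert each candidate to consistent units, then evaluate M:
  aluminum alloy: σ_y = 374.4 MPa, ρ = 2820 kg/m³
  gray cast iron: σ_y = 138.0 MPa, ρ = 7111 kg/m³
  aluminum alloy: M = 6.86×10⁻³
  gray cast iron: M = 1.65×10⁻³
The maximum is for aluminum alloy.

aluminum alloy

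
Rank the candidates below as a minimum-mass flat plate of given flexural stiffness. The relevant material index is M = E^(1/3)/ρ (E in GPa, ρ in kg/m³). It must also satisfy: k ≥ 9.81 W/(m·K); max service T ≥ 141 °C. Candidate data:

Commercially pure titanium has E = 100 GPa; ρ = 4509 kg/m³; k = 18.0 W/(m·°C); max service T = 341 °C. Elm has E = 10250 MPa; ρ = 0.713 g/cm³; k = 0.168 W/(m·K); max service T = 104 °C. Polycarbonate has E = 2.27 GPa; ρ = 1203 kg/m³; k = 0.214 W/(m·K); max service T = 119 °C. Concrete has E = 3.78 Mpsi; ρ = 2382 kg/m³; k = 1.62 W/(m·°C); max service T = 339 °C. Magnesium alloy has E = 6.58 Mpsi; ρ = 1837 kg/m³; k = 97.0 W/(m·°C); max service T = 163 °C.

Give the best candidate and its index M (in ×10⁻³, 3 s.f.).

Screen on constraints: k ≥ 9.81 W/(m·K); max service T ≥ 141 °C. Survivors: commercially pure titanium, magnesium alloy.
Putting every candidate on a common basis:
  commercially pure titanium: E = 100.0 GPa, ρ = 4509 kg/m³
  magnesium alloy: E = 45.37 GPa, ρ = 1837 kg/m³
  magnesium alloy: M = 1.94×10⁻³
  commercially pure titanium: M = 1.03×10⁻³
Magnesium alloy ranks first.

magnesium alloy, M = 1.94×10⁻³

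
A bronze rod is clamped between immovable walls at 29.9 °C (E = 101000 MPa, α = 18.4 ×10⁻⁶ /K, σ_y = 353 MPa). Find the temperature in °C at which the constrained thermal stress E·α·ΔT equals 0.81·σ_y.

E = 101000 MPa = 101.0 GPa.
E·α·ΔT = 285.9 MPa ⇒ ΔT = 285.9 / (101.0×10³ × 18.4×10⁻⁶) = 153.9 K.
T = 29.9 + 153.9 = 183.8 °C.

184 °C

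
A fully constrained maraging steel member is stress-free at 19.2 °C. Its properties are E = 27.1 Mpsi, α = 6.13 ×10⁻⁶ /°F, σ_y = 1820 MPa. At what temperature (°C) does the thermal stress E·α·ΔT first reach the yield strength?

902 °C

E = 27.1 Mpsi = 186.8 GPa.
α = 6.13×10⁻⁶/°F × 9/5 = 11.0×10⁻⁶/K.
E·α·ΔT = 1820 MPa ⇒ ΔT = 1820 / (186.8×10³ × 11.0×10⁻⁶) = 882.8 K.
T = 19.2 + 882.8 = 902.0 °C.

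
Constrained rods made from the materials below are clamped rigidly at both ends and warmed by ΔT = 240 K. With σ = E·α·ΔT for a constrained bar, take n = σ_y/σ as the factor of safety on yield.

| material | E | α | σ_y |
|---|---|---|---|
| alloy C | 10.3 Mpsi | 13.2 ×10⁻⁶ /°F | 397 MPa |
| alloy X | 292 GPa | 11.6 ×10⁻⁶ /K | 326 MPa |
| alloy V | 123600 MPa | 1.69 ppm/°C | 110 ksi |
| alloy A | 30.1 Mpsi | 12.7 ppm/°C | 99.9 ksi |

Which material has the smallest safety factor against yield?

alloy X

With everything in SI (GPa, ×10⁻⁶/K, MPa):
  alloy C: E = 71.02, α = 23.8, σ_y = 397.0 → σ = 405 MPa, n = 0.980
  alloy X: E = 292.0, α = 11.6, σ_y = 326.0 → σ = 813 MPa, n = 0.401
  alloy V: E = 123.6, α = 1.69, σ_y = 758.4 → σ = 50.1 MPa, n = 15.1
  alloy A: E = 207.5, α = 12.7, σ_y = 688.8 → σ = 633 MPa, n = 1.09
The minimum is alloy X at n = 0.401.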